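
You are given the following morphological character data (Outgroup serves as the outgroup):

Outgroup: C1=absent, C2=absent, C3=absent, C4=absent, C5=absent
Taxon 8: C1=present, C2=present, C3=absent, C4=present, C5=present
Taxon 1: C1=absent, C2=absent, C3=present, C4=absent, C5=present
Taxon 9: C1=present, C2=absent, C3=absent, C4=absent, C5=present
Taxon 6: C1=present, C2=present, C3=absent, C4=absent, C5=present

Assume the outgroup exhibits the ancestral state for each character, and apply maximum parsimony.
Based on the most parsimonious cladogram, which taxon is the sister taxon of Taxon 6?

Taxon 8

The outgroup has state 'absent' for every character, so 'present' is the derived state throughout.
C1 (derived state 'present') is shared by Taxon 6, Taxon 8, and Taxon 9 — a synapomorphy uniting that clade.
C2 (derived state 'present') is shared by Taxon 6 and Taxon 8 — a synapomorphy uniting that clade.
C3: derived state 'present' in Taxon 1 only — an autapomorphy, so it tells us nothing about relationships among taxa.
C4 (derived state 'present') is unique to Taxon 8 (autapomorphy; uninformative for grouping).
All ingroup taxa share the derived state 'present' for C5; it defines the ingroup but does not resolve relationships within it.
Most parsimonious ingroup topology: (((Taxon 8,Taxon 6),Taxon 9),Taxon 1).
Taxon 6 and Taxon 8 form a cherry on this tree, so they are sister taxa.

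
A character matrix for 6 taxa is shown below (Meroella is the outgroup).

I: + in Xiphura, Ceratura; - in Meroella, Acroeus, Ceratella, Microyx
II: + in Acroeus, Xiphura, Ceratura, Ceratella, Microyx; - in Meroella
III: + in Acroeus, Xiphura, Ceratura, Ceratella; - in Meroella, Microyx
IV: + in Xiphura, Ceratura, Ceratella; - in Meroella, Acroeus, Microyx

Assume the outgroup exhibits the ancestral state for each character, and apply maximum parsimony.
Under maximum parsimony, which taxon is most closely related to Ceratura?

Xiphura

The outgroup has state '-' for every character, so '+' is the derived state throughout.
Only Ceratura and Xiphura show the derived state '+' for I, supporting them as a clade.
All ingroup taxa share the derived state '+' for II; it defines the ingroup but does not resolve relationships within it.
Only Acroeus, Ceratella, Ceratura, and Xiphura show the derived state '+' for III, supporting them as a clade.
Only Ceratella, Ceratura, and Xiphura show the derived state '+' for IV, supporting them as a clade.
Most parsimonious ingroup topology: ((Acroeus,((Xiphura,Ceratura),Ceratella)),Microyx).
Ceratura and Xiphura form a cherry on this tree, so they are sister taxa.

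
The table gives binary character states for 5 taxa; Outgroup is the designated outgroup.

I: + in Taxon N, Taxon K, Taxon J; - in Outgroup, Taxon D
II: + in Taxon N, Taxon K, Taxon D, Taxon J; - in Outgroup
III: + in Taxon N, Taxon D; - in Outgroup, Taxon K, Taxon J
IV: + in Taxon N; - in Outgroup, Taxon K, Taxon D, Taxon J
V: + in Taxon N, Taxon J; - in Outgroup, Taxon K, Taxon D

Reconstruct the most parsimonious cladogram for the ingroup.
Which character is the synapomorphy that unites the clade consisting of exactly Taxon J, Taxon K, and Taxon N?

The outgroup has state '-' for every character, so '+' is the derived state throughout.
Only Taxon J, Taxon K, and Taxon N show the derived state '+' for I, supporting them as a clade.
II (derived state '+') is shared by all ingroup taxa — unites the whole ingroup.
III groups Taxon D and Taxon N, which is incompatible with the clades supported by the remaining characters; treating it as convergent (homoplasy) costs fewer steps than any alternative tree.
IV: derived state '+' in Taxon N only — an autapomorphy, so it tells us nothing about relationships among taxa.
Only Taxon J and Taxon N show the derived state '+' for V, supporting them as a clade.
Most parsimonious ingroup topology: (((Taxon N,Taxon J),Taxon K),Taxon D).
The clade {Taxon J, Taxon K, Taxon N} is supported by I: its derived state '+' occurs in exactly those taxa and in no other taxon (including the outgroup).

I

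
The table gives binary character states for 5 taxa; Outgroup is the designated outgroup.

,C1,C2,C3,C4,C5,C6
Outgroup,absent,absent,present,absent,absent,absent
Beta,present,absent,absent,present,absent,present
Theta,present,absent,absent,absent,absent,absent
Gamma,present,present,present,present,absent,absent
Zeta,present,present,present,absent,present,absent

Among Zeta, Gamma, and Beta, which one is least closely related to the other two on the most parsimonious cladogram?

Beta

Character polarity is set by the outgroup: the derived state is whichever differs from the outgroup's state, so for C3 the derived state is 'absent', and for the remaining characters it is 'present'.
C1 (derived state 'present') is shared by all ingroup taxa — unites the whole ingroup.
Only Gamma and Zeta show the derived state 'present' for C2, supporting them as a clade.
C3 (derived state 'absent') is shared by Beta and Theta — a synapomorphy uniting that clade.
C4 (state 'present') occurs in Beta and Gamma but conflicts with the nesting implied by the other characters — most parsimoniously interpreted as homoplasy.
C5: derived state 'present' in Zeta only — an autapomorphy, so it tells us nothing about relationships among taxa.
C6 (derived state 'present') is unique to Beta (autapomorphy; uninformative for grouping).
Most parsimonious ingroup topology: ((Beta,Theta),(Gamma,Zeta)).
Zeta and Gamma share a more recent common ancestor with each other than either does with Beta, so Beta is the least closely related of the three.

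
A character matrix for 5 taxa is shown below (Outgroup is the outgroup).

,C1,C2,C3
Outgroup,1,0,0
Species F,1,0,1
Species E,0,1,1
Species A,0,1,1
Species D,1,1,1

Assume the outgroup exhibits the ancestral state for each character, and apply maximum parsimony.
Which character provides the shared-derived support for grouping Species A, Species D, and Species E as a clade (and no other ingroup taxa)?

Character polarity is set by the outgroup: the derived state is whichever differs from the outgroup's state, so for C1 the derived state is '0', and for the remaining characters it is '1'.
Only Species A and Species E show the derived state '0' for C1, supporting them as a clade.
C2: derived state '1' in Species A, Species D, and Species E only — synapomorphy for {Species A, Species D, Species E}.
All ingroup taxa share the derived state '1' for C3; it defines the ingroup but does not resolve relationships within it.
Most parsimonious ingroup topology: (Species F,((Species E,Species A),Species D)).
The clade {Species A, Species D, Species E} is supported by C2: its derived state '1' occurs in exactly those taxa and in no other taxon (including the outgroup).

C2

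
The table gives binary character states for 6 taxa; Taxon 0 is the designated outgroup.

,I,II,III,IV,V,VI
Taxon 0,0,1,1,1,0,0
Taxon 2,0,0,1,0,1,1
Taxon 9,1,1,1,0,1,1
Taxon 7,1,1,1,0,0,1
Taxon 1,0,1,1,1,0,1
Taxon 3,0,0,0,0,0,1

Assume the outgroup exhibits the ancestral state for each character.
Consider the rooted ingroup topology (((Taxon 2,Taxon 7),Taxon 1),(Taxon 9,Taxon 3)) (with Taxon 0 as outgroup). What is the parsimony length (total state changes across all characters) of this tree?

Map each character onto (((Taxon 2,Taxon 7),Taxon 1),(Taxon 9,Taxon 3)) (rooted by Taxon 0) and count the minimum state changes it requires (Fitch parsimony):
I: 2; II: 2; III: 1; IV: 2; V: 2; VI: 1.
Total tree length = 10.

10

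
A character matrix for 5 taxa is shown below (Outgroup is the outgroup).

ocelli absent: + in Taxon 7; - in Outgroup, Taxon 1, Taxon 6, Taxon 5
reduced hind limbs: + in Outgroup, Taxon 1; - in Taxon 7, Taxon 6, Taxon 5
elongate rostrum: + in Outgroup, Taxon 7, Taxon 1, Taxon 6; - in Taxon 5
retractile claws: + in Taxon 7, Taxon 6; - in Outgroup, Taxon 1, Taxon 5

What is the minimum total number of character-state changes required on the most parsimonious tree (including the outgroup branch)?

4

Character polarity is set by the outgroup: the derived state is whichever differs from the outgroup's state, so for reduced hind limbs, elongate rostrum the derived state is '-', and for the remaining characters it is '+'.
ocelli absent: derived state '+' in Taxon 7 only — an autapomorphy, so it tells us nothing about relationships among taxa.
reduced hind limbs: derived state '-' in Taxon 5, Taxon 6, and Taxon 7 only — synapomorphy for {Taxon 5, Taxon 6, Taxon 7}.
elongate rostrum: derived state '-' in Taxon 5 only — an autapomorphy, so it tells us nothing about relationships among taxa.
retractile claws: derived state '+' in Taxon 6 and Taxon 7 only — synapomorphy for {Taxon 6, Taxon 7}.
Most parsimonious ingroup topology: (((Taxon 7,Taxon 6),Taxon 5),Taxon 1).
Changes per character on this tree: ocelli absent: 1; reduced hind limbs: 1; elongate rostrum: 1; retractile claws: 1.
Total = 4.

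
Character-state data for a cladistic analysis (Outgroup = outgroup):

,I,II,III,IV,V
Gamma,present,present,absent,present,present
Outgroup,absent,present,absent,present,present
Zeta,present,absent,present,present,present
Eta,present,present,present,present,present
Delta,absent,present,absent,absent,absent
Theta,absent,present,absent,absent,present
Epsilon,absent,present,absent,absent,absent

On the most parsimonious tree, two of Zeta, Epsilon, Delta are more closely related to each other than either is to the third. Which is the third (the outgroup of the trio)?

Zeta

Character polarity is set by the outgroup: the derived state is whichever differs from the outgroup's state, so for II, IV, V the derived state is 'absent', and for the remaining characters it is 'present'.
I: derived state 'present' in Eta, Gamma, and Zeta only — synapomorphy for {Eta, Gamma, Zeta}.
II (derived state 'absent') is unique to Zeta (autapomorphy; uninformative for grouping).
Only Eta and Zeta show the derived state 'present' for III, supporting them as a clade.
IV (derived state 'absent') is shared by Delta, Epsilon, and Theta — a synapomorphy uniting that clade.
V (derived state 'absent') is shared by Delta and Epsilon — a synapomorphy uniting that clade.
Most parsimonious ingroup topology: ((Gamma,(Eta,Zeta)),((Epsilon,Delta),Theta)).
Delta and Epsilon share a more recent common ancestor with each other than either does with Zeta, so Zeta is the least closely related of the three.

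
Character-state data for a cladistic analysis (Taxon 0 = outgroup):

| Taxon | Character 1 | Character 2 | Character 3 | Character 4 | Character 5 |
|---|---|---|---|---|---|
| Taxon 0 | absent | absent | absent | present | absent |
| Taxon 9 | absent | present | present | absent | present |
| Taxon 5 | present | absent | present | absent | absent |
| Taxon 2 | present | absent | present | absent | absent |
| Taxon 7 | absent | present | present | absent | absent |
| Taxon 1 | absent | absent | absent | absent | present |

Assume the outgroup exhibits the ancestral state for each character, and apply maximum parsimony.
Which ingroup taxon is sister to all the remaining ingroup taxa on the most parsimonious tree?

Character polarity is set by the outgroup: the derived state is whichever differs from the outgroup's state, so for Character 4 the derived state is 'absent', and for the remaining characters it is 'present'.
Character 1: derived state 'present' in Taxon 2 and Taxon 5 only — synapomorphy for {Taxon 2, Taxon 5}.
Character 2: derived state 'present' in Taxon 7 and Taxon 9 only — synapomorphy for {Taxon 7, Taxon 9}.
Character 3 (derived state 'present') is shared by Taxon 2, Taxon 5, Taxon 7, and Taxon 9 — a synapomorphy uniting that clade.
All ingroup taxa share the derived state 'absent' for Character 4; it defines the ingroup but does not resolve relationships within it.
Character 5 groups Taxon 1 and Taxon 9, which is incompatible with the clades supported by the remaining characters; treating it as convergent (homoplasy) costs fewer steps than any alternative tree.
Most parsimonious ingroup topology: (((Taxon 9,Taxon 7),(Taxon 5,Taxon 2)),Taxon 1).
Taxon 1 is sister to the clade containing all other ingroup taxa, so it is the earliest-diverging (most basal) ingroup lineage.

Taxon 1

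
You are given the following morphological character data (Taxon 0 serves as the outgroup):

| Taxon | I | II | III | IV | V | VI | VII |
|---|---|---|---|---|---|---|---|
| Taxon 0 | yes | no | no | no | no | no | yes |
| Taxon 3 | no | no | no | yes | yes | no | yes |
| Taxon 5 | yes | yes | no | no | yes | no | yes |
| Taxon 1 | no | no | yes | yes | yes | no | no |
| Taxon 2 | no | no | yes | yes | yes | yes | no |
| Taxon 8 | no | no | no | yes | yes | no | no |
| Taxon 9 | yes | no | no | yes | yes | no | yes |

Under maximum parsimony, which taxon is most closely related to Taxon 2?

Character polarity is set by the outgroup: the derived state is whichever differs from the outgroup's state, so for I, VII the derived state is 'no', and for the remaining characters it is 'yes'.
Only Taxon 1, Taxon 2, Taxon 3, and Taxon 8 show the derived state 'no' for I, supporting them as a clade.
II (derived state 'yes') is unique to Taxon 5 (autapomorphy; uninformative for grouping).
Only Taxon 1 and Taxon 2 show the derived state 'yes' for III, supporting them as a clade.
Only Taxon 1, Taxon 2, Taxon 3, Taxon 8, and Taxon 9 show the derived state 'yes' for IV, supporting them as a clade.
All ingroup taxa share the derived state 'yes' for V; it defines the ingroup but does not resolve relationships within it.
VI (derived state 'yes') is unique to Taxon 2 (autapomorphy; uninformative for grouping).
VII (derived state 'no') is shared by Taxon 1, Taxon 2, and Taxon 8 — a synapomorphy uniting that clade.
Most parsimonious ingroup topology: (((Taxon 3,((Taxon 1,Taxon 2),Taxon 8)),Taxon 9),Taxon 5).
Taxon 2 and Taxon 1 form a cherry on this tree, so they are sister taxa.

Taxon 1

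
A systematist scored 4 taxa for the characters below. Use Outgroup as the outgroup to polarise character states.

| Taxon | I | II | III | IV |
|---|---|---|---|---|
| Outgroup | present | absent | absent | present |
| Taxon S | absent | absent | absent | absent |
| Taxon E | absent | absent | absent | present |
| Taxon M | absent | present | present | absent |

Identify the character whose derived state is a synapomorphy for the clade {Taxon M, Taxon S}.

IV

Character polarity is set by the outgroup: the derived state is whichever differs from the outgroup's state, so for I, IV the derived state is 'absent', and for the remaining characters it is 'present'.
All ingroup taxa share the derived state 'absent' for I; it defines the ingroup but does not resolve relationships within it.
II: derived state 'present' in Taxon M only — an autapomorphy, so it tells us nothing about relationships among taxa.
III: derived state 'present' in Taxon M only — an autapomorphy, so it tells us nothing about relationships among taxa.
IV (derived state 'absent') is shared by Taxon M and Taxon S — a synapomorphy uniting that clade.
Most parsimonious ingroup topology: ((Taxon S,Taxon M),Taxon E).
The clade {Taxon M, Taxon S} is supported by IV: its derived state 'absent' occurs in exactly those taxa and in no other taxon (including the outgroup).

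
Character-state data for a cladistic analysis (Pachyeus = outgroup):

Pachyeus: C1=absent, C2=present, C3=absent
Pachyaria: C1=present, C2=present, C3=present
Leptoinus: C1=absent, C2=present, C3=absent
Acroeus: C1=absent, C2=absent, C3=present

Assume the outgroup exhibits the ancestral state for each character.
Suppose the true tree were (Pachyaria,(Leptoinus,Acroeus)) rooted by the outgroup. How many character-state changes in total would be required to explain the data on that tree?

Map each character onto (Pachyaria,(Leptoinus,Acroeus)) (rooted by Pachyeus) and count the minimum state changes it requires (Fitch parsimony):
C1: 1; C2: 1; C3: 2.
Total tree length = 4.

4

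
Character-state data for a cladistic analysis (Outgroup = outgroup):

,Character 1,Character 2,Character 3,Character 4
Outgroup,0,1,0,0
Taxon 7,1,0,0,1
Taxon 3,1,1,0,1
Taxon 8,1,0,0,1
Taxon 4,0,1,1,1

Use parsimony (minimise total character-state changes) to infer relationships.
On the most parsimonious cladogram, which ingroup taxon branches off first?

Character polarity is set by the outgroup: the derived state is whichever differs from the outgroup's state, so for Character 2 the derived state is '0', and for the remaining characters it is '1'.
Character 1 (derived state '1') is shared by Taxon 3, Taxon 7, and Taxon 8 — a synapomorphy uniting that clade.
Character 2 (derived state '0') is shared by Taxon 7 and Taxon 8 — a synapomorphy uniting that clade.
Character 3 (derived state '1') is unique to Taxon 4 (autapomorphy; uninformative for grouping).
All ingroup taxa share the derived state '1' for Character 4; it defines the ingroup but does not resolve relationships within it.
Most parsimonious ingroup topology: (((Taxon 7,Taxon 8),Taxon 3),Taxon 4).
Taxon 4 is sister to the clade containing all other ingroup taxa, so it is the earliest-diverging (most basal) ingroup lineage.

Taxon 4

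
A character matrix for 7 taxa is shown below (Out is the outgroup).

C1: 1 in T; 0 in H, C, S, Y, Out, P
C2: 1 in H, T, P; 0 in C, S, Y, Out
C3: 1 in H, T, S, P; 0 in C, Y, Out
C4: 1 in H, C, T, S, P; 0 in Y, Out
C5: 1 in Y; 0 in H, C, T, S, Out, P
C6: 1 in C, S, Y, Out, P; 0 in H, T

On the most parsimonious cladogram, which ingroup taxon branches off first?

Character polarity is set by the outgroup: the derived state is whichever differs from the outgroup's state, so for C6 the derived state is '0', and for the remaining characters it is '1'.
C1: derived state '1' in T only — an autapomorphy, so it tells us nothing about relationships among taxa.
C2 (derived state '1') is shared by H, P, and T — a synapomorphy uniting that clade.
C3: derived state '1' in H, P, S, and T only — synapomorphy for {H, P, S, T}.
C4 (derived state '1') is shared by C, H, P, S, and T — a synapomorphy uniting that clade.
C5: derived state '1' in Y only — an autapomorphy, so it tells us nothing about relationships among taxa.
Only H and T show the derived state '0' for C6, supporting them as a clade.
Most parsimonious ingroup topology: (((((T,H),P),S),C),Y).
Y is sister to the clade containing all other ingroup taxa, so it is the earliest-diverging (most basal) ingroup lineage.

Y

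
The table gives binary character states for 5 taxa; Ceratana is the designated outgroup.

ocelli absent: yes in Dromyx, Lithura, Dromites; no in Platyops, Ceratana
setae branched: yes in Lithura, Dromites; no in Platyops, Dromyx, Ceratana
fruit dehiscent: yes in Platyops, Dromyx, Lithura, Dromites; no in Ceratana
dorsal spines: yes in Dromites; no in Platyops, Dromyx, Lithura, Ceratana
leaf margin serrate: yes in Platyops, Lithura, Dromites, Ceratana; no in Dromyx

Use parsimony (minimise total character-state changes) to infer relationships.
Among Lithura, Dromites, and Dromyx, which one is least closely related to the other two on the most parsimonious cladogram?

Character polarity is set by the outgroup: the derived state is whichever differs from the outgroup's state, so for leaf margin serrate the derived state is 'no', and for the remaining characters it is 'yes'.
Only Dromites, Dromyx, and Lithura show the derived state 'yes' for ocelli absent, supporting them as a clade.
Only Dromites and Lithura show the derived state 'yes' for setae branched, supporting them as a clade.
fruit dehiscent (derived state 'yes') is shared by all ingroup taxa — unites the whole ingroup.
dorsal spines (derived state 'yes') is unique to Dromites (autapomorphy; uninformative for grouping).
leaf margin serrate (derived state 'no') is unique to Dromyx (autapomorphy; uninformative for grouping).
Most parsimonious ingroup topology: ((Dromyx,(Lithura,Dromites)),Platyops).
Dromites and Lithura share a more recent common ancestor with each other than either does with Dromyx, so Dromyx is the least closely related of the three.

Dromyx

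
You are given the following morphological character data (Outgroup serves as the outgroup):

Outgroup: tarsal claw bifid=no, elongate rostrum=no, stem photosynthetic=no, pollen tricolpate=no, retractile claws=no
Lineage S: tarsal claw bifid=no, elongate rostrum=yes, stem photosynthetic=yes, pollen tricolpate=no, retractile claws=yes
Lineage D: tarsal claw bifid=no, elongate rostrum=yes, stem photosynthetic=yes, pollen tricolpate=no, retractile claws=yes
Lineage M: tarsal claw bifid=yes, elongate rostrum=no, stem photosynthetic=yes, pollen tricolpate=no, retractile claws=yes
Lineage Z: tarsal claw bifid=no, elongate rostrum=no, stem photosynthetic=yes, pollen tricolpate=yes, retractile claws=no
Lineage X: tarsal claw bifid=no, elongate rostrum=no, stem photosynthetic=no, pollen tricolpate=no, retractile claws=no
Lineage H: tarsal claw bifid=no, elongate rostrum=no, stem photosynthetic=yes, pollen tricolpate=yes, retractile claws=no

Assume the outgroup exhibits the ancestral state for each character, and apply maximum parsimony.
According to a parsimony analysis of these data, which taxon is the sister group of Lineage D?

The outgroup has state 'no' for every character, so 'yes' is the derived state throughout.
tarsal claw bifid: derived state 'yes' in Lineage M only — an autapomorphy, so it tells us nothing about relationships among taxa.
elongate rostrum (derived state 'yes') is shared by Lineage D and Lineage S — a synapomorphy uniting that clade.
Only Lineage D, Lineage H, Lineage M, Lineage S, and Lineage Z show the derived state 'yes' for stem photosynthetic, supporting them as a clade.
pollen tricolpate (derived state 'yes') is shared by Lineage H and Lineage Z — a synapomorphy uniting that clade.
retractile claws: derived state 'yes' in Lineage D, Lineage M, and Lineage S only — synapomorphy for {Lineage D, Lineage M, Lineage S}.
Most parsimonious ingroup topology: ((((Lineage S,Lineage D),Lineage M),(Lineage Z,Lineage H)),Lineage X).
Lineage D and Lineage S form a cherry on this tree, so they are sister taxa.

Lineage S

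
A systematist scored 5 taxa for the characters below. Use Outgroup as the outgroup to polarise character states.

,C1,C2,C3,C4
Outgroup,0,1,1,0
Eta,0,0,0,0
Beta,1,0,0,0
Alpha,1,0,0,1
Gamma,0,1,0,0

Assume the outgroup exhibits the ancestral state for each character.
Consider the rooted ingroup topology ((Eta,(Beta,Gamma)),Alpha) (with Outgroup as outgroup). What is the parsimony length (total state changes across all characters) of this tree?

Map each character onto ((Eta,(Beta,Gamma)),Alpha) (rooted by Outgroup) and count the minimum state changes it requires (Fitch parsimony):
C1: 2; C2: 2; C3: 1; C4: 1.
Total tree length = 6.

6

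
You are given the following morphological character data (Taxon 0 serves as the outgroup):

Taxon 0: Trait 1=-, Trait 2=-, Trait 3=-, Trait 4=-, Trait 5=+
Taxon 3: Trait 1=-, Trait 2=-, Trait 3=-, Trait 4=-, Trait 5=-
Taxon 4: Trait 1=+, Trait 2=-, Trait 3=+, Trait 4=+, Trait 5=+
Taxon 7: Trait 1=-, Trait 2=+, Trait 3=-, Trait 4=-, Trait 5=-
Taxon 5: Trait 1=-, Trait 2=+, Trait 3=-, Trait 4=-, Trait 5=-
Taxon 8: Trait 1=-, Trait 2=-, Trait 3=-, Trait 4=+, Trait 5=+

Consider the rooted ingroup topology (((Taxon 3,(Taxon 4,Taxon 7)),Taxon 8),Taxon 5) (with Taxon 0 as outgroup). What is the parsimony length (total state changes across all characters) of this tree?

Map each character onto (((Taxon 3,(Taxon 4,Taxon 7)),Taxon 8),Taxon 5) (rooted by Taxon 0) and count the minimum state changes it requires (Fitch parsimony):
Trait 1: 1; Trait 2: 2; Trait 3: 1; Trait 4: 2; Trait 5: 3.
Total tree length = 9.

9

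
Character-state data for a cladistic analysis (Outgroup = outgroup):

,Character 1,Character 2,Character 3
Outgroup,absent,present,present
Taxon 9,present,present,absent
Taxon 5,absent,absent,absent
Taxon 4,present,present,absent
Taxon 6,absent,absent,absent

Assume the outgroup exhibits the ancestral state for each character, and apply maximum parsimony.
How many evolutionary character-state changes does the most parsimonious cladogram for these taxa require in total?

Character polarity is set by the outgroup: the derived state is whichever differs from the outgroup's state, so for Character 2, Character 3 the derived state is 'absent', and for the remaining characters it is 'present'.
Character 1 (derived state 'present') is shared by Taxon 4 and Taxon 9 — a synapomorphy uniting that clade.
Character 2 (derived state 'absent') is shared by Taxon 5 and Taxon 6 — a synapomorphy uniting that clade.
All ingroup taxa share the derived state 'absent' for Character 3; it defines the ingroup but does not resolve relationships within it.
Most parsimonious ingroup topology: ((Taxon 9,Taxon 4),(Taxon 5,Taxon 6)).
Changes per character on this tree: Character 1: 1; Character 2: 1; Character 3: 1.
Total = 3.

3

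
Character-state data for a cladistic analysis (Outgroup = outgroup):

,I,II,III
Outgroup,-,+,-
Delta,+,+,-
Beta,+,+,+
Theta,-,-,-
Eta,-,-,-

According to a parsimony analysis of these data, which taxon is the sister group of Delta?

Character polarity is set by the outgroup: the derived state is whichever differs from the outgroup's state, so for II the derived state is '-', and for the remaining characters it is '+'.
Only Beta and Delta show the derived state '+' for I, supporting them as a clade.
II (derived state '-') is shared by Eta and Theta — a synapomorphy uniting that clade.
III (derived state '+') is unique to Beta (autapomorphy; uninformative for grouping).
Most parsimonious ingroup topology: ((Delta,Beta),(Theta,Eta)).
Delta and Beta form a cherry on this tree, so they are sister taxa.

Beta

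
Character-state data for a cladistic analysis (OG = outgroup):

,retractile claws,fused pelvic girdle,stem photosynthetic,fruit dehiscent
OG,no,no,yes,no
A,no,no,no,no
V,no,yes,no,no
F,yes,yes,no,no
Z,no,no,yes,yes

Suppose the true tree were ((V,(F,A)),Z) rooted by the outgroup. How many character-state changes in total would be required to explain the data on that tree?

Map each character onto ((V,(F,A)),Z) (rooted by OG) and count the minimum state changes it requires (Fitch parsimony):
retractile claws: 1; fused pelvic girdle: 2; stem photosynthetic: 1; fruit dehiscent: 1.
Total tree length = 5.

5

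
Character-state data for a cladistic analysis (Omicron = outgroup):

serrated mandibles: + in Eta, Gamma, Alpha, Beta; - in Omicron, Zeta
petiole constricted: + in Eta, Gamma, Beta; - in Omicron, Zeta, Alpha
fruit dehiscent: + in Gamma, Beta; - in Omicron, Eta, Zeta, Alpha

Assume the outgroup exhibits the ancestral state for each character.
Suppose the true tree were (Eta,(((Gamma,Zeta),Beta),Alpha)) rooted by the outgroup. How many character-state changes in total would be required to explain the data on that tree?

Map each character onto (Eta,(((Gamma,Zeta),Beta),Alpha)) (rooted by Omicron) and count the minimum state changes it requires (Fitch parsimony):
serrated mandibles: 2; petiole constricted: 3; fruit dehiscent: 2.
Total tree length = 7.

7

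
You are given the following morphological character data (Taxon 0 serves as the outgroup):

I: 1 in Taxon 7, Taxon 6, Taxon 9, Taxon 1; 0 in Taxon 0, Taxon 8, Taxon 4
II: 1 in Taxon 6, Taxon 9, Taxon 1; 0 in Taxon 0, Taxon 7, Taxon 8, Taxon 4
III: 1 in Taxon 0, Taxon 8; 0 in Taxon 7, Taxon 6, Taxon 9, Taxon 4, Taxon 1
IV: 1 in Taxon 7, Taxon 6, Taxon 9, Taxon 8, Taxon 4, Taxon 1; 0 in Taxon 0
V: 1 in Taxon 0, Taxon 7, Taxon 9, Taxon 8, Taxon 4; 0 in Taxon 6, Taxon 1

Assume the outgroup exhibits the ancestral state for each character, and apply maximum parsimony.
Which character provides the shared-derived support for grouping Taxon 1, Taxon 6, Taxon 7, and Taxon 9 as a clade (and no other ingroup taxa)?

I

Character polarity is set by the outgroup: the derived state is whichever differs from the outgroup's state, so for III, V the derived state is '0', and for the remaining characters it is '1'.
I (derived state '1') is shared by Taxon 1, Taxon 6, Taxon 7, and Taxon 9 — a synapomorphy uniting that clade.
II: derived state '1' in Taxon 1, Taxon 6, and Taxon 9 only — synapomorphy for {Taxon 1, Taxon 6, Taxon 9}.
Only Taxon 1, Taxon 4, Taxon 6, Taxon 7, and Taxon 9 show the derived state '0' for III, supporting them as a clade.
All ingroup taxa share the derived state '1' for IV; it defines the ingroup but does not resolve relationships within it.
Only Taxon 1 and Taxon 6 show the derived state '0' for V, supporting them as a clade.
Most parsimonious ingroup topology: (((Taxon 7,((Taxon 6,Taxon 1),Taxon 9)),Taxon 4),Taxon 8).
The clade {Taxon 1, Taxon 6, Taxon 7, Taxon 9} is supported by I: its derived state '1' occurs in exactly those taxa and in no other taxon (including the outgroup).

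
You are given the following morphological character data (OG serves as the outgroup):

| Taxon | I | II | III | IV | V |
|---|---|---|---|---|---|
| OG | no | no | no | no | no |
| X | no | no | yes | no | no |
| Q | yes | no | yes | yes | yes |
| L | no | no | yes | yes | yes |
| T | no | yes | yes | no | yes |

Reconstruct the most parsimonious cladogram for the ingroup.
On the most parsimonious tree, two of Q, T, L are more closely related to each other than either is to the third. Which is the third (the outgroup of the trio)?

The outgroup has state 'no' for every character, so 'yes' is the derived state throughout.
I (derived state 'yes') is unique to Q (autapomorphy; uninformative for grouping).
II (derived state 'yes') is unique to T (autapomorphy; uninformative for grouping).
All ingroup taxa share the derived state 'yes' for III; it defines the ingroup but does not resolve relationships within it.
IV (derived state 'yes') is shared by L and Q — a synapomorphy uniting that clade.
Only L, Q, and T show the derived state 'yes' for V, supporting them as a clade.
Most parsimonious ingroup topology: (X,((Q,L),T)).
L and Q share a more recent common ancestor with each other than either does with T, so T is the least closely related of the three.

T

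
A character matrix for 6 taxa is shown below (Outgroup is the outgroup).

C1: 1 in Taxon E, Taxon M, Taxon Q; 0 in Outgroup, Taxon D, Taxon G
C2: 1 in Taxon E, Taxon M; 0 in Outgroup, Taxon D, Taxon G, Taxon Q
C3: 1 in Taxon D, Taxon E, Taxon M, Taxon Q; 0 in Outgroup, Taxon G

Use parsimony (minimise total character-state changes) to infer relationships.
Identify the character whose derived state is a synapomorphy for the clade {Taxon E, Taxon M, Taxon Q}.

The outgroup has state '0' for every character, so '1' is the derived state throughout.
Only Taxon E, Taxon M, and Taxon Q show the derived state '1' for C1, supporting them as a clade.
C2 (derived state '1') is shared by Taxon E and Taxon M — a synapomorphy uniting that clade.
C3: derived state '1' in Taxon D, Taxon E, Taxon M, and Taxon Q only — synapomorphy for {Taxon D, Taxon E, Taxon M, Taxon Q}.
Most parsimonious ingroup topology: ((Taxon D,((Taxon E,Taxon M),Taxon Q)),Taxon G).
The clade {Taxon E, Taxon M, Taxon Q} is supported by C1: its derived state '1' occurs in exactly those taxa and in no other taxon (including the outgroup).

C1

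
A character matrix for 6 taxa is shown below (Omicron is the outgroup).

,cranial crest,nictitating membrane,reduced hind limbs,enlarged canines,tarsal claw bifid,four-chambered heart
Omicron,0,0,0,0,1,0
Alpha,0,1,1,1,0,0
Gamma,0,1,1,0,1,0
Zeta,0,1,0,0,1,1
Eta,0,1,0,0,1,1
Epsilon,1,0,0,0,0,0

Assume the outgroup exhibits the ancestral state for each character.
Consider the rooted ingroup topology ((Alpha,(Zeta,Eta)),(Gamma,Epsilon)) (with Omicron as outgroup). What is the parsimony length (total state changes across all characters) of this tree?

9

Map each character onto ((Alpha,(Zeta,Eta)),(Gamma,Epsilon)) (rooted by Omicron) and count the minimum state changes it requires (Fitch parsimony):
cranial crest: 1; nictitating membrane: 2; reduced hind limbs: 2; enlarged canines: 1; tarsal claw bifid: 2; four-chambered heart: 1.
Total tree length = 9.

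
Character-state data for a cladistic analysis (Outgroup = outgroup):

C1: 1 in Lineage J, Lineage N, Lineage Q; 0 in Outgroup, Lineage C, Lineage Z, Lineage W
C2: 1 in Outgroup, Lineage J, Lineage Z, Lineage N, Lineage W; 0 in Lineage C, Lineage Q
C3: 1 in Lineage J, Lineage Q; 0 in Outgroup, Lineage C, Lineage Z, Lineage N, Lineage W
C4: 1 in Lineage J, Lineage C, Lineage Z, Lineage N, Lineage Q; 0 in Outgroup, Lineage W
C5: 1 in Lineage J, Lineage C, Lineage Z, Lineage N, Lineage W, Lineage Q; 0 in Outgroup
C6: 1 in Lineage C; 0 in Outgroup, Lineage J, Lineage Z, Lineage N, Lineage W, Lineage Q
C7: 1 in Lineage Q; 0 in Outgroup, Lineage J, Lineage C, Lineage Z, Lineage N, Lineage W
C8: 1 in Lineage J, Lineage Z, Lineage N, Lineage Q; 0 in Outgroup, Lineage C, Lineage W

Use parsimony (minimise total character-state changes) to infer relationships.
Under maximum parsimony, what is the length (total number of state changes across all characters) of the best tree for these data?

Character polarity is set by the outgroup: the derived state is whichever differs from the outgroup's state, so for C2 the derived state is '0', and for the remaining characters it is '1'.
C1 (derived state '1') is shared by Lineage J, Lineage N, and Lineage Q — a synapomorphy uniting that clade.
C2 groups Lineage C and Lineage Q, which is incompatible with the clades supported by the remaining characters; treating it as convergent (homoplasy) costs fewer steps than any alternative tree.
Only Lineage J and Lineage Q show the derived state '1' for C3, supporting them as a clade.
C4 (derived state '1') is shared by Lineage C, Lineage J, Lineage N, Lineage Q, and Lineage Z — a synapomorphy uniting that clade.
All ingroup taxa share the derived state '1' for C5; it defines the ingroup but does not resolve relationships within it.
C6: derived state '1' in Lineage C only — an autapomorphy, so it tells us nothing about relationships among taxa.
C7 (derived state '1') is unique to Lineage Q (autapomorphy; uninformative for grouping).
C8 (derived state '1') is shared by Lineage J, Lineage N, Lineage Q, and Lineage Z — a synapomorphy uniting that clade.
Most parsimonious ingroup topology: (((((Lineage J,Lineage Q),Lineage N),Lineage Z),Lineage C),Lineage W).
Changes per character on this tree: C1: 1; C2: 2; C3: 1; C4: 1; C5: 1; C6: 1; C7: 1; C8: 1.
Total = 9.

9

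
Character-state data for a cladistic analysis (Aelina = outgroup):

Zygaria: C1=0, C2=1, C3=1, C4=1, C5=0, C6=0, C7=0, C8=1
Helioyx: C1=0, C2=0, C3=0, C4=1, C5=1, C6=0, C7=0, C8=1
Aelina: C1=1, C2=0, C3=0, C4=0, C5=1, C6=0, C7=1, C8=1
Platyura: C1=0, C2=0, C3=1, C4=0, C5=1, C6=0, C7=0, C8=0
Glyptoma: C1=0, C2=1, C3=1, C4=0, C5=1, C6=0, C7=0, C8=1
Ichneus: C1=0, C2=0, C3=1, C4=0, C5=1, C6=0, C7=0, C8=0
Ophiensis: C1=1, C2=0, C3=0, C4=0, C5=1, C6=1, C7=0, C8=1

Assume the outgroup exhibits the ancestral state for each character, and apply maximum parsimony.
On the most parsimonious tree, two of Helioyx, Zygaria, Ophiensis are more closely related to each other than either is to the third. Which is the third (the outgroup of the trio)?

Ophiensis

Character polarity is set by the outgroup: the derived state is whichever differs from the outgroup's state, so for C1, C5, C7, C8 the derived state is '0', and for the remaining characters it is '1'.
C1 (derived state '0') is shared by Glyptoma, Helioyx, Ichneus, Platyura, and Zygaria — a synapomorphy uniting that clade.
C2: derived state '1' in Glyptoma and Zygaria only — synapomorphy for {Glyptoma, Zygaria}.
C3 (derived state '1') is shared by Glyptoma, Ichneus, Platyura, and Zygaria — a synapomorphy uniting that clade.
C4 groups Helioyx and Zygaria, which is incompatible with the clades supported by the remaining characters; treating it as convergent (homoplasy) costs fewer steps than any alternative tree.
C5: derived state '0' in Zygaria only — an autapomorphy, so it tells us nothing about relationships among taxa.
C6: derived state '1' in Ophiensis only — an autapomorphy, so it tells us nothing about relationships among taxa.
All ingroup taxa share the derived state '0' for C7; it defines the ingroup but does not resolve relationships within it.
Only Ichneus and Platyura show the derived state '0' for C8, supporting them as a clade.
Most parsimonious ingroup topology: (Ophiensis,(((Platyura,Ichneus),(Zygaria,Glyptoma)),Helioyx)).
Helioyx and Zygaria share a more recent common ancestor with each other than either does with Ophiensis, so Ophiensis is the least closely related of the three.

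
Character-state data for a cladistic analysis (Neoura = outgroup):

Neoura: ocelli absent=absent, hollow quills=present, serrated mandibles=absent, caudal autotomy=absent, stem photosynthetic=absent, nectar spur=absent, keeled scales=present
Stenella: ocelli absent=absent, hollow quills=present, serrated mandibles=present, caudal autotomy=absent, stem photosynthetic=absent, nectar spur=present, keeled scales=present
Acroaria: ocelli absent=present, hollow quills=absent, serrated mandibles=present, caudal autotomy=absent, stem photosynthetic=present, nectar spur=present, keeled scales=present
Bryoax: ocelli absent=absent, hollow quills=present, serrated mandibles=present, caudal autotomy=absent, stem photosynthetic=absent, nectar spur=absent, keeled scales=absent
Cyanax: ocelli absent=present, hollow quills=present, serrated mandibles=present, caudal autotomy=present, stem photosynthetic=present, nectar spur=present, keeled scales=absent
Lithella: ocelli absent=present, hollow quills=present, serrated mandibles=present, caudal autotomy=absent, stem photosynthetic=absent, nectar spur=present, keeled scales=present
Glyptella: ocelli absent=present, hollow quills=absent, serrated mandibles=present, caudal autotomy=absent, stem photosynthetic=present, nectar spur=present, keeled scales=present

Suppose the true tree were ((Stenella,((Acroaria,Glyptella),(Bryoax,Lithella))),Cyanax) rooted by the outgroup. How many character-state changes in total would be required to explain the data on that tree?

Map each character onto ((Stenella,((Acroaria,Glyptella),(Bryoax,Lithella))),Cyanax) (rooted by Neoura) and count the minimum state changes it requires (Fitch parsimony):
ocelli absent: 3; hollow quills: 1; serrated mandibles: 1; caudal autotomy: 1; stem photosynthetic: 2; nectar spur: 2; keeled scales: 2.
Total tree length = 12.

12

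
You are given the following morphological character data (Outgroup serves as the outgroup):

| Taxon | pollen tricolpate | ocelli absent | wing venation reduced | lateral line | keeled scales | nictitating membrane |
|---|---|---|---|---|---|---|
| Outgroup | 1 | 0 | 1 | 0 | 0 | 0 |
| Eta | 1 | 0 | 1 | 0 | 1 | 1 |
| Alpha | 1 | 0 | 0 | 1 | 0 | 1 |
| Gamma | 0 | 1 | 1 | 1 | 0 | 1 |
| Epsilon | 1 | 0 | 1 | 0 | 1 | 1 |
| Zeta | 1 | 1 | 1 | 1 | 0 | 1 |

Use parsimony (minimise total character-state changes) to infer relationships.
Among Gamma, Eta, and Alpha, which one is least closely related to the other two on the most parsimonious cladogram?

Character polarity is set by the outgroup: the derived state is whichever differs from the outgroup's state, so for pollen tricolpate, wing venation reduced the derived state is '0', and for the remaining characters it is '1'.
pollen tricolpate (derived state '0') is unique to Gamma (autapomorphy; uninformative for grouping).
ocelli absent: derived state '1' in Gamma and Zeta only — synapomorphy for {Gamma, Zeta}.
wing venation reduced: derived state '0' in Alpha only — an autapomorphy, so it tells us nothing about relationships among taxa.
lateral line (derived state '1') is shared by Alpha, Gamma, and Zeta — a synapomorphy uniting that clade.
Only Epsilon and Eta show the derived state '1' for keeled scales, supporting them as a clade.
All ingroup taxa share the derived state '1' for nictitating membrane; it defines the ingroup but does not resolve relationships within it.
Most parsimonious ingroup topology: ((Eta,Epsilon),(Alpha,(Gamma,Zeta))).
Alpha and Gamma share a more recent common ancestor with each other than either does with Eta, so Eta is the least closely related of the three.

Eta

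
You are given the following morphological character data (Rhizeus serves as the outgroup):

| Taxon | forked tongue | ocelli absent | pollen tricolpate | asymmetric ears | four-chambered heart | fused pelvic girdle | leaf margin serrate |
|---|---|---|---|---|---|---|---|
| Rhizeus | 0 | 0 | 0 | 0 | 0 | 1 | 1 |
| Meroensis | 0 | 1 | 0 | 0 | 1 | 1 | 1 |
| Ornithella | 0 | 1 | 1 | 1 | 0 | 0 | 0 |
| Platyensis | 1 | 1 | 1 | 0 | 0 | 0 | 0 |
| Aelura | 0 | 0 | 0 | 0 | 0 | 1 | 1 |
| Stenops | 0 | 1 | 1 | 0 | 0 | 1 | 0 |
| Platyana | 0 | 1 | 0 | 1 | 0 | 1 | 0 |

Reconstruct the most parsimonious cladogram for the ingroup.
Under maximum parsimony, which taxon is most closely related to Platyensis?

Ornithella

Character polarity is set by the outgroup: the derived state is whichever differs from the outgroup's state, so for fused pelvic girdle, leaf margin serrate the derived state is '0', and for the remaining characters it is '1'.
forked tongue (derived state '1') is unique to Platyensis (autapomorphy; uninformative for grouping).
ocelli absent (derived state '1') is shared by Meroensis, Ornithella, Platyana, Platyensis, and Stenops — a synapomorphy uniting that clade.
Only Ornithella, Platyensis, and Stenops show the derived state '1' for pollen tricolpate, supporting them as a clade.
asymmetric ears groups Ornithella and Platyana, which is incompatible with the clades supported by the remaining characters; treating it as convergent (homoplasy) costs fewer steps than any alternative tree.
four-chambered heart: derived state '1' in Meroensis only — an autapomorphy, so it tells us nothing about relationships among taxa.
Only Ornithella and Platyensis show the derived state '0' for fused pelvic girdle, supporting them as a clade.
leaf margin serrate (derived state '0') is shared by Ornithella, Platyana, Platyensis, and Stenops — a synapomorphy uniting that clade.
Most parsimonious ingroup topology: ((Meroensis,(((Ornithella,Platyensis),Stenops),Platyana)),Aelura).
Platyensis and Ornithella form a cherry on this tree, so they are sister taxa.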